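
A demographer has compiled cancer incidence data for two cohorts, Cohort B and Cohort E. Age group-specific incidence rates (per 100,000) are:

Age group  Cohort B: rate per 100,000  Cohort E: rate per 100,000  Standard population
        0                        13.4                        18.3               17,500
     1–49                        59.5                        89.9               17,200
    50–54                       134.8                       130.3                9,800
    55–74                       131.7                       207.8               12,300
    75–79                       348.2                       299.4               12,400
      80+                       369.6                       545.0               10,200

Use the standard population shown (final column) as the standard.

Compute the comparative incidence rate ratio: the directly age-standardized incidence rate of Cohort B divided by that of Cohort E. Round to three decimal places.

Standard total = 79,400; weights = 0.2204, 0.2166, 0.1234, 0.1549, 0.1562, 0.1285.
Cohort B: 0.2204×13.4 + 0.2166×59.5 + 0.1234×134.8 + 0.1549×131.7 + 0.1562×348.2 + 0.1285×369.6 = 154.7412 per 100,000.
Cohort E: 0.2204×18.3 + 0.2166×89.9 + 0.1234×130.3 + 0.1549×207.8 + 0.1562×299.4 + 0.1285×545.0 = 188.5513 per 100,000.
Ratio = 154.7412 ÷ 188.5513 = 0.82068.

0.821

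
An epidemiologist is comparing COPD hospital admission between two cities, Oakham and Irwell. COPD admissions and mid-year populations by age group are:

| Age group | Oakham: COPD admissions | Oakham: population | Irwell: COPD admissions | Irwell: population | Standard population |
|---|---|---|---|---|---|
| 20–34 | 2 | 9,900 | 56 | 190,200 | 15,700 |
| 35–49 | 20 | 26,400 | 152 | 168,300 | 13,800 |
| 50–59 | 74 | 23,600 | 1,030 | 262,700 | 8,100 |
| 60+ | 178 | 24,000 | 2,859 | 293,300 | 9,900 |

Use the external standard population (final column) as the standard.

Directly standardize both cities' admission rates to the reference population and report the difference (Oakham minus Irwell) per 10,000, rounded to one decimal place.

-6.9

Age-specific rates per 10,000 for Oakham: 2.02, 7.58, 31.36, 74.17.
For Irwell: 2.94, 9.03, 39.21, 97.48.
Standard total = 47,500; weights = 0.3305, 0.2905, 0.1705, 0.2084.
Oakham: 0.3305×2.02 + 0.2905×7.58 + 0.1705×31.36 + 0.2084×74.17 = 23.6736 per 10,000.
Irwell: 0.3305×2.94 + 0.2905×9.03 + 0.1705×39.21 + 0.2084×97.48 = 30.5993 per 10,000.
Difference = 23.6736 − 30.5993 = -6.9257.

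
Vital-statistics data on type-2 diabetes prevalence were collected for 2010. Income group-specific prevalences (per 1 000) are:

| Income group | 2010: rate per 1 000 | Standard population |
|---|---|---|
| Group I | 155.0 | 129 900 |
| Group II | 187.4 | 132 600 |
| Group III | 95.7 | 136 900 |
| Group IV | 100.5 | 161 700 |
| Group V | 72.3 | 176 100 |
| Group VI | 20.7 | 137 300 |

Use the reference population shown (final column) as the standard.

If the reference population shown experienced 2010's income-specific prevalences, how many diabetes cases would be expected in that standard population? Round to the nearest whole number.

89910

Expected diabetes cases = Σ (standard pop × income-specific rate ÷ 1 000)
= 129 900×155.0/1 000 + 132 600×187.4/1 000 + 136 900×95.7/1 000 + 161 700×100.5/1 000 + 176 100×72.3/1 000 + 137 300×20.7/1 000
= 20134.50 + 24849.24 + 13101.33 + 16250.85 + 12732.03 + 2842.11 = 89910.06.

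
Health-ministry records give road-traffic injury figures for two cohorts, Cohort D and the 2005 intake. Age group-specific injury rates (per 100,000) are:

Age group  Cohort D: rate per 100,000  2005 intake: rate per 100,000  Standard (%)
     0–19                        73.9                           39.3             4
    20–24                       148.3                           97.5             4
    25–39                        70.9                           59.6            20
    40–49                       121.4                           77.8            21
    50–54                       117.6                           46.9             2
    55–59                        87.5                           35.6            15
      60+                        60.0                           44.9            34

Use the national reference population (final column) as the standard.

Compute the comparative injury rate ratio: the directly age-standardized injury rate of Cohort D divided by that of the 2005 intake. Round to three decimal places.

Standard weights: 0.04, 0.04, 0.20, 0.21, 0.02, 0.15, 0.34.
Cohort D: 0.0400×73.9 + 0.0400×148.3 + 0.2000×70.9 + 0.2100×121.4 + 0.0200×117.6 + 0.1500×87.5 + 0.3400×60.0 = 84.4390 per 100,000.
The 2005 intake: 0.0400×39.3 + 0.0400×97.5 + 0.2000×59.6 + 0.2100×77.8 + 0.0200×46.9 + 0.1500×35.6 + 0.3400×44.9 = 55.2740 per 100,000.
Ratio = 84.4390 ÷ 55.2740 = 1.52764.

1.528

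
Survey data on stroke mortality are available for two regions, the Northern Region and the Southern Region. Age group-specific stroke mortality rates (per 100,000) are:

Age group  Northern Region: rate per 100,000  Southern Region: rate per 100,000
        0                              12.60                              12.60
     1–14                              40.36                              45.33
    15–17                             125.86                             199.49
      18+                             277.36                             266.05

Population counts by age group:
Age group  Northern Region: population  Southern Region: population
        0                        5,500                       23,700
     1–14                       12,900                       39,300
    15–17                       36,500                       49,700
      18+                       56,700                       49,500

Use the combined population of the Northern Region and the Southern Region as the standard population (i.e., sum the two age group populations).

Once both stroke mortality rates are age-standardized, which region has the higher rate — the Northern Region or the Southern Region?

Combined standard total = 273,800; weights = 0.1066, 0.1907, 0.3148, 0.3879.
The Northern Region: 0.1066×12.60 + 0.1907×40.36 + 0.3148×125.86 + 0.3879×277.36 = 156.2435 per 100,000.
The Southern Region: 0.1066×12.60 + 0.1907×45.33 + 0.3148×199.49 + 0.3879×266.05 = 175.9850 per 100,000.
The crude rates (187.37 vs 155.14) would put the Northern Region higher, but that reflects its age composition; once standardized to a common age structure, the Southern Region has the higher underlying rate.

Southern Region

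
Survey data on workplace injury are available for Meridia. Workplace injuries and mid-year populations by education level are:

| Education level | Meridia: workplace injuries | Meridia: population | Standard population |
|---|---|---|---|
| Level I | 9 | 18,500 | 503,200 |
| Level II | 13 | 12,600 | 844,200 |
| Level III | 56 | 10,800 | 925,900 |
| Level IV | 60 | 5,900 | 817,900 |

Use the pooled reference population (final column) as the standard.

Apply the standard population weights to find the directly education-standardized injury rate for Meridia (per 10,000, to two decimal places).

46.05

Education-specific rates per 10,000 for Meridia: 4.86, 10.32, 51.85, 101.69.
Standard total = 3,091,200; weights = 0.1628, 0.2731, 0.2995, 0.2646.
Standardized rate: 0.1628×4.86 + 0.2731×10.32 + 0.2995×51.85 + 0.2646×101.69 = 46.0481 per 10,000.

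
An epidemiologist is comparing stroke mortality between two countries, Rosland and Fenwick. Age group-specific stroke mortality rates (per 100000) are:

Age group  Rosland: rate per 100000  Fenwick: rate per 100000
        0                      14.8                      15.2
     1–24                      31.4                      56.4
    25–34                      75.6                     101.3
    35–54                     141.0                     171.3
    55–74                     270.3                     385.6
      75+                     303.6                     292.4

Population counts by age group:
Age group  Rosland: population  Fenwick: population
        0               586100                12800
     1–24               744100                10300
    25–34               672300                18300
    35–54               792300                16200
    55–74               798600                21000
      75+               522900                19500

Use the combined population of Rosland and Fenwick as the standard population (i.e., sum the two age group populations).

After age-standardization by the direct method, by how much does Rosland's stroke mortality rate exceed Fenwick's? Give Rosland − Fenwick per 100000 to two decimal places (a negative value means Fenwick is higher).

Combined standard total = 4214400; weights = 0.1421, 0.1790, 0.1639, 0.1918, 0.1945, 0.1287.
Rosland: 0.1421×14.8 + 0.1790×31.4 + 0.1639×75.6 + 0.1918×141.0 + 0.1945×270.3 + 0.1287×303.6 = 138.8027 per 100000.
Fenwick: 0.1421×15.2 + 0.1790×56.4 + 0.1639×101.3 + 0.1918×171.3 + 0.1945×385.6 + 0.1287×292.4 = 174.3405 per 100000.
Difference = 138.8027 − 174.3405 = -35.5378.

-35.54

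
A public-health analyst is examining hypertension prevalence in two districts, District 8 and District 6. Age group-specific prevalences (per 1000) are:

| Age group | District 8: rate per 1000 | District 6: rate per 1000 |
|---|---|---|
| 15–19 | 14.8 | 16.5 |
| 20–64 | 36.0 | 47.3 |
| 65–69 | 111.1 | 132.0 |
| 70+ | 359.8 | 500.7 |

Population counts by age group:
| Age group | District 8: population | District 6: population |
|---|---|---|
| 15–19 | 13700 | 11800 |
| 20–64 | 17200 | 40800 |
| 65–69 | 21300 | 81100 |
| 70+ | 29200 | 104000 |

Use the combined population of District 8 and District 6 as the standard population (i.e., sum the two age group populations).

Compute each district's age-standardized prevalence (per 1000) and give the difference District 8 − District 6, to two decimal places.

Combined standard total = 319100; weights = 0.0799, 0.1818, 0.3209, 0.4174.
District 8: 0.0799×14.8 + 0.1818×36.0 + 0.3209×111.1 + 0.4174×359.8 = 193.5675 per 1000.
District 6: 0.0799×16.5 + 0.1818×47.3 + 0.3209×132.0 + 0.4174×500.7 = 261.2792 per 1000.
Difference = 193.5675 − 261.2792 = -67.7117.

-67.71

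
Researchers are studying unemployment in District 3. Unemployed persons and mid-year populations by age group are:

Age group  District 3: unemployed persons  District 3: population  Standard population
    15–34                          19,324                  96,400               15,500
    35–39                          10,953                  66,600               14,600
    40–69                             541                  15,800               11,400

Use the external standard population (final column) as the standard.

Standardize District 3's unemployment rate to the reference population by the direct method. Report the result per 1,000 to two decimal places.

Age-specific rates per 1,000 for District 3: 200.456, 164.459, 34.241.
Standard total = 41,500; weights = 0.3735, 0.3518, 0.2747.
Standardized rate: 0.3735×200.456 + 0.3518×164.459 + 0.2747×34.241 = 142.1331 per 1,000.

142.13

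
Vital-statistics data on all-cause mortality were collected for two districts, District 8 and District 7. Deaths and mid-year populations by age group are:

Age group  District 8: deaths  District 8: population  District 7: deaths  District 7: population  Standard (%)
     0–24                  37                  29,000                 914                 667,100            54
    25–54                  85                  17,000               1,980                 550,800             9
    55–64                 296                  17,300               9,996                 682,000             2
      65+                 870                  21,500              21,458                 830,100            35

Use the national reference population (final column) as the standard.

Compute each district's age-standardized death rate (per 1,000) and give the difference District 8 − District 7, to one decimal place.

5.2

Age-specific rates per 1,000 for District 8: 1.276, 5.000, 17.110, 40.465.
For District 7: 1.370, 3.595, 14.657, 25.850.
Standard weights: 0.54, 0.09, 0.02, 0.35.
District 8: 0.5400×1.276 + 0.0900×5.000 + 0.0200×17.110 + 0.3500×40.465 = 15.6440 per 1,000.
District 7: 0.5400×1.370 + 0.0900×3.595 + 0.0200×14.657 + 0.3500×25.850 = 10.4040 per 1,000.
Difference = 15.6440 − 10.4040 = 5.2400.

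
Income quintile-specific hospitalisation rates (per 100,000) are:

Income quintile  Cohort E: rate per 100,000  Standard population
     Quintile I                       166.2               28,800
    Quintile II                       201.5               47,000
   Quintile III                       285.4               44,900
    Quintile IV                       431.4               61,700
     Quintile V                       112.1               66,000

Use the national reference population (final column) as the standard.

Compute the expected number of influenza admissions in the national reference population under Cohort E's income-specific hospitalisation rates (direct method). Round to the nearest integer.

611

Expected influenza admissions = Σ (standard pop × income-specific rate ÷ 100,000)
= 28,800×166.2/100,000 + 47,000×201.5/100,000 + 44,900×285.4/100,000 + 61,700×431.4/100,000 + 66,000×112.1/100,000
= 47.87 + 94.70 + 128.14 + 266.17 + 73.99 = 610.88.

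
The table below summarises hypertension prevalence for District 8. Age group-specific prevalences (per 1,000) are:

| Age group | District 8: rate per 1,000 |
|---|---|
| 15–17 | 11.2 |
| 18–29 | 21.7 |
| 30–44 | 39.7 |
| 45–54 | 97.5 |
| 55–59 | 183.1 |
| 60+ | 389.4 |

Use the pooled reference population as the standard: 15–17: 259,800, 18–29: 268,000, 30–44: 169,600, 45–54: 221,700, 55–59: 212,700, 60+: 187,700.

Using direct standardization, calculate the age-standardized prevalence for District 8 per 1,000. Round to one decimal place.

113.0

Standard total = 1,319,500; weights = 0.1969, 0.2031, 0.1285, 0.1680, 0.1612, 0.1423.
Standardized rate: 0.1969×11.2 + 0.2031×21.7 + 0.1285×39.7 + 0.1680×97.5 + 0.1612×183.1 + 0.1423×389.4 = 113.0049 per 1,000.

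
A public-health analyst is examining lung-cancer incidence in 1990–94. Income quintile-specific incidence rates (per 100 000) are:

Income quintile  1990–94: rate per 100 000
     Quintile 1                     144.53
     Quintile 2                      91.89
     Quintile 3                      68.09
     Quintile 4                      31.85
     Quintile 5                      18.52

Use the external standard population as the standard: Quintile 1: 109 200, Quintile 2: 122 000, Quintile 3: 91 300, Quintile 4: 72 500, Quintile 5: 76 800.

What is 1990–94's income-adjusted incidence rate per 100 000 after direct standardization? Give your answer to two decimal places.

Standard total = 471 800; weights = 0.2315, 0.2586, 0.1935, 0.1537, 0.1628.
Standardized rate: 0.2315×144.53 + 0.2586×91.89 + 0.1935×68.09 + 0.1537×31.85 + 0.1628×18.52 = 78.2987 per 100 000.

78.30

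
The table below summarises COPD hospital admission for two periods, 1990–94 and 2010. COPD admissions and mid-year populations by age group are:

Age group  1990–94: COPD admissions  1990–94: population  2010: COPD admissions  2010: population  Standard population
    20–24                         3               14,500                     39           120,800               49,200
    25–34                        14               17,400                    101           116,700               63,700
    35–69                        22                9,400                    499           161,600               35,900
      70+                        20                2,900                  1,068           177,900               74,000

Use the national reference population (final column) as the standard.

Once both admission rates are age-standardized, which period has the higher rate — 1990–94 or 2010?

1990–94

Age-specific rates per 10,000 for 1990–94: 2.07, 8.05, 23.40, 68.97.
For 2010: 3.23, 8.65, 30.88, 60.03.
Standard total = 222,800; weights = 0.2208, 0.2859, 0.1611, 0.3321.
1990–94: 0.2208×2.07 + 0.2859×8.05 + 0.1611×23.40 + 0.3321×68.97 = 29.4344 per 10,000.
2010: 0.2208×3.23 + 0.2859×8.65 + 0.1611×30.88 + 0.3321×60.03 = 28.1023 per 10,000.
The crude rates (13.35 vs 29.58) would put 2010 higher, but that reflects its age composition; once standardized to a common age structure, 1990–94 has the higher underlying rate.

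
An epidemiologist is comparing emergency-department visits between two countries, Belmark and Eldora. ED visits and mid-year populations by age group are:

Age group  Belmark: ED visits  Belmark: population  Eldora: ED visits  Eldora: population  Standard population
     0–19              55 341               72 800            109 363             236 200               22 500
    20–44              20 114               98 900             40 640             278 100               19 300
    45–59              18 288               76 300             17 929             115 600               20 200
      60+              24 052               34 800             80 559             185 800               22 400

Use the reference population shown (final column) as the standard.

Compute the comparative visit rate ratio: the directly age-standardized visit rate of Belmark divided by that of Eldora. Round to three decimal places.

Age-specific rates per 1 000 for Belmark: 760.179, 203.377, 239.685, 691.149.
For Eldora: 463.010, 146.134, 155.095, 433.579.
Standard total = 84 400; weights = 0.2666, 0.2287, 0.2393, 0.2654.
Belmark: 0.2666×760.179 + 0.2287×203.377 + 0.2393×239.685 + 0.2654×691.149 = 489.9596 per 1 000.
Eldora: 0.2666×463.010 + 0.2287×146.134 + 0.2393×155.095 + 0.2654×433.579 = 309.0429 per 1 000.
Ratio = 489.9596 ÷ 309.0429 = 1.58541.

1.585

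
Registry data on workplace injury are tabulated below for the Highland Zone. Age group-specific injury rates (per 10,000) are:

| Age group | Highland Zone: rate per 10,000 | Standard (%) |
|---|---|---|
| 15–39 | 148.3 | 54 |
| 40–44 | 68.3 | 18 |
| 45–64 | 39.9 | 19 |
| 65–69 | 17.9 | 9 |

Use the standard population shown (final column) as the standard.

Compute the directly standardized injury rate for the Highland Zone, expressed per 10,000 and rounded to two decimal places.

101.57

Standard weights: 0.54, 0.18, 0.19, 0.09.
Standardized rate: 0.5400×148.3 + 0.1800×68.3 + 0.1900×39.9 + 0.0900×17.9 = 101.5680 per 10,000.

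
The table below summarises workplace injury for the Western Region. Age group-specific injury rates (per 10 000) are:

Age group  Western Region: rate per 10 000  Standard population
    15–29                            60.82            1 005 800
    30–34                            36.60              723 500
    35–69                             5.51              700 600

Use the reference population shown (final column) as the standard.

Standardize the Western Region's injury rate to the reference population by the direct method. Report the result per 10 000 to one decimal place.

37.7

Standard total = 2 429 900; weights = 0.4139, 0.2977, 0.2883.
Standardized rate: 0.4139×60.82 + 0.2977×36.60 + 0.2883×5.51 = 37.6613 per 10 000.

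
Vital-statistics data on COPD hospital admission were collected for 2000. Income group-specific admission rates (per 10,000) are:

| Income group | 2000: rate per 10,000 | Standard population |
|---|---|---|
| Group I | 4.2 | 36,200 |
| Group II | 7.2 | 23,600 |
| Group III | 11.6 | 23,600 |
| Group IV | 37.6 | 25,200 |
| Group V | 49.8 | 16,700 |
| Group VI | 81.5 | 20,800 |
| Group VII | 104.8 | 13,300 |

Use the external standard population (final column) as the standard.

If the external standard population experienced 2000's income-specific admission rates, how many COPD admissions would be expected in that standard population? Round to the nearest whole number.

Expected COPD admissions = Σ (standard pop × income-specific rate ÷ 10,000)
= 36,200×4.2/10,000 + 23,600×7.2/10,000 + 23,600×11.6/10,000 + 25,200×37.6/10,000 + 16,700×49.8/10,000 + 20,800×81.5/10,000 + 13,300×104.8/10,000
= 15.20 + 16.99 + 27.38 + 94.75 + 83.17 + 169.52 + 139.38 = 546.39.

546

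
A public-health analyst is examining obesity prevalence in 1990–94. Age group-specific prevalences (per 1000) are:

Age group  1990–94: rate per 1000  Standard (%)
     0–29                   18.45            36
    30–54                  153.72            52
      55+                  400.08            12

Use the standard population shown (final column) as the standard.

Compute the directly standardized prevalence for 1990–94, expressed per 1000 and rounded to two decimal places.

134.59

Standard weights: 0.36, 0.52, 0.12.
Standardized rate: 0.3600×18.45 + 0.5200×153.72 + 0.1200×400.08 = 134.5860 per 1000.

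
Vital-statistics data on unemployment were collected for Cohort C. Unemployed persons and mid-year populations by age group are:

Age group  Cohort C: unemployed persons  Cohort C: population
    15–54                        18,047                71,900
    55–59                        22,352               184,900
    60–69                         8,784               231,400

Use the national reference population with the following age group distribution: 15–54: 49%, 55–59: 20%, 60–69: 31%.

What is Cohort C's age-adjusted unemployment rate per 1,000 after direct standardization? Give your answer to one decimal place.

158.9

Age-specific rates per 1,000 for Cohort C: 251.001, 120.887, 37.960.
Standard weights: 0.49, 0.20, 0.31.
Standardized rate: 0.4900×251.001 + 0.2000×120.887 + 0.3100×37.960 = 158.9357 per 1,000.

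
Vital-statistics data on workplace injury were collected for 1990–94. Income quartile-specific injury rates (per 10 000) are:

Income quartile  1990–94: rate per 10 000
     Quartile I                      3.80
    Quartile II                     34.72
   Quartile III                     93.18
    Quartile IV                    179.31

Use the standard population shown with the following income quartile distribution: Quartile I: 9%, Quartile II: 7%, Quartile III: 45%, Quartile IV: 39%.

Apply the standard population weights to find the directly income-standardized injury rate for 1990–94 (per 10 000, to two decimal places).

Standard weights: 0.09, 0.07, 0.45, 0.39.
Standardized rate: 0.0900×3.80 + 0.0700×34.72 + 0.4500×93.18 + 0.3900×179.31 = 114.6343 per 10 000.

114.63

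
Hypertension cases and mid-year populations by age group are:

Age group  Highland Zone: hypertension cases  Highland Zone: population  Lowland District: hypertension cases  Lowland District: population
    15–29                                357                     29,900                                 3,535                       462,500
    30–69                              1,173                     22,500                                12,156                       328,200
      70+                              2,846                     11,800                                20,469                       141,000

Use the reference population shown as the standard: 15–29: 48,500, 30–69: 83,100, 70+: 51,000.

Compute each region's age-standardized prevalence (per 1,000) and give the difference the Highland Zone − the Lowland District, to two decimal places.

Age-specific rates per 1,000 for the Highland Zone: 11.940, 52.133, 241.186.
For the Lowland District: 7.643, 37.038, 145.170.
Standard total = 182,600; weights = 0.2656, 0.4551, 0.2793.
The Highland Zone: 0.2656×11.940 + 0.4551×52.133 + 0.2793×241.186 = 94.2600 per 1,000.
The Lowland District: 0.2656×7.643 + 0.4551×37.038 + 0.2793×145.170 = 59.4319 per 1,000.
Difference = 94.2600 − 59.4319 = 34.8280.

34.83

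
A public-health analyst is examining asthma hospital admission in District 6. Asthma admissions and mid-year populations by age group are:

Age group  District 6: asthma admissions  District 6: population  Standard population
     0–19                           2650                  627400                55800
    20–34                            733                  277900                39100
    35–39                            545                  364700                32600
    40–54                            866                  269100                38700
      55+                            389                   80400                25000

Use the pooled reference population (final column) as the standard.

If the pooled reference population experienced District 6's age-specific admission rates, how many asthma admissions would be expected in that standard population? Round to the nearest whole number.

633

Age-specific rates per 10000 for District 6: 42.24, 26.38, 14.94, 32.18, 48.38.
Expected asthma admissions = Σ (standard pop × age-specific rate ÷ 10000)
= 55800×42.24/10000 + 39100×26.38/10000 + 32600×14.94/10000 + 38700×32.18/10000 + 25000×48.38/10000
= 235.69 + 103.13 + 48.72 + 124.54 + 120.96 = 633.03.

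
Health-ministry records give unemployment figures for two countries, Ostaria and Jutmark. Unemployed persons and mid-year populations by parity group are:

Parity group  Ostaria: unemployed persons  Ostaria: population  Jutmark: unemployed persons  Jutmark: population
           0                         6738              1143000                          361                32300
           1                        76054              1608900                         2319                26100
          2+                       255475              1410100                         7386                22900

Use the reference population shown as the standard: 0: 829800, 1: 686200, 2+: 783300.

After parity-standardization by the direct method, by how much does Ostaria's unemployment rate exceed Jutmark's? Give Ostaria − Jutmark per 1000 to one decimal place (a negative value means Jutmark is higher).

Parity-specific rates per 1000 for Ostaria: 5.895, 47.271, 181.175.
For Jutmark: 11.176, 88.851, 322.533.
Standard total = 2299300; weights = 0.3609, 0.2984, 0.3407.
Ostaria: 0.3609×5.895 + 0.2984×47.271 + 0.3407×181.175 = 77.9556 per 1000.
Jutmark: 0.3609×11.176 + 0.2984×88.851 + 0.3407×322.533 = 140.4268 per 1000.
Difference = 77.9556 − 140.4268 = -62.4712.

-62.5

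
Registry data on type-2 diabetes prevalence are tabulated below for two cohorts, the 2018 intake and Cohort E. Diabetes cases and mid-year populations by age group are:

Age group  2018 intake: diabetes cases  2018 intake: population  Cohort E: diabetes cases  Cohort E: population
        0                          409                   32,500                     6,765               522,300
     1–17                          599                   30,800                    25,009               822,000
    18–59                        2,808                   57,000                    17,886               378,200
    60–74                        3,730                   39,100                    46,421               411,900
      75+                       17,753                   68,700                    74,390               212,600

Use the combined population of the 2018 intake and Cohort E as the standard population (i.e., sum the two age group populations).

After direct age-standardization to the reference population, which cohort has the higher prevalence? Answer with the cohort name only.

Cohort E

Age-specific rates per 1,000 for the 2018 intake: 12.585, 19.448, 49.263, 95.396, 258.413.
For Cohort E: 12.952, 30.425, 47.292, 112.700, 349.906.
Combined standard total = 2,575,100; weights = 0.2154, 0.3312, 0.1690, 0.1751, 0.1092.
The 2018 intake: 0.2154×12.585 + 0.3312×19.448 + 0.1690×49.263 + 0.1751×95.396 + 0.1092×258.413 = 62.4139 per 1,000.
Cohort E: 0.2154×12.952 + 0.3312×30.425 + 0.1690×47.292 + 0.1751×112.700 + 0.1092×349.906 = 78.8202 per 1,000.
The crude rates (110.91 vs 72.63) would put the 2018 intake higher, but that reflects its age composition; once standardized to a common age structure, Cohort E has the higher underlying rate.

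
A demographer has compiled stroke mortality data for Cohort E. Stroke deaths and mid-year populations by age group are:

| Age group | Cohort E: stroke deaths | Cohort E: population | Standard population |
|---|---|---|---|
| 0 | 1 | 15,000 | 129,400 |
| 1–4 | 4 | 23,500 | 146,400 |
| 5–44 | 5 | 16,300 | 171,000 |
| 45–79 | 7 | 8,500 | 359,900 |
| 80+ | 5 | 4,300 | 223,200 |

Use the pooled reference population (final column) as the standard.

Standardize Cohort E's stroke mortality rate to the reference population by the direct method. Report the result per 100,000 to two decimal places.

Age-specific rates per 100,000 for Cohort E: 6.67, 17.02, 30.67, 82.35, 116.28.
Standard total = 1,029,900; weights = 0.1256, 0.1421, 0.1660, 0.3495, 0.2167.
Standardized rate: 0.1256×6.67 + 0.1421×17.02 + 0.1660×30.67 + 0.3495×82.35 + 0.2167×116.28 = 62.3287 per 100,000.

62.33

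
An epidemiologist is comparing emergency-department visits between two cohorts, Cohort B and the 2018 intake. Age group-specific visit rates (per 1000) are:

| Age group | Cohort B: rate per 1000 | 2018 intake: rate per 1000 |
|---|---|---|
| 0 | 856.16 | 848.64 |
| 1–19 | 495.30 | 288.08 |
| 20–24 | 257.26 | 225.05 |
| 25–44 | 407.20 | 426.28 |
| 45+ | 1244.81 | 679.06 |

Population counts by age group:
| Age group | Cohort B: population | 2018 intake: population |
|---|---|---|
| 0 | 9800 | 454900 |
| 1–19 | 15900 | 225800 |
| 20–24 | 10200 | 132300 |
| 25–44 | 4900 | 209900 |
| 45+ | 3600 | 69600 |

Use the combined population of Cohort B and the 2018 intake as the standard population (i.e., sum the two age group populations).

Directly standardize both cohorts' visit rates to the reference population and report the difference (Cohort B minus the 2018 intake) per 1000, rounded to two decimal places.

Combined standard total = 1136900; weights = 0.4087, 0.2126, 0.1253, 0.1889, 0.0644.
Cohort B: 0.4087×856.16 + 0.2126×495.30 + 0.1253×257.26 + 0.1889×407.20 + 0.0644×1244.81 = 644.5754 per 1000.
The 2018 intake: 0.4087×848.64 + 0.2126×288.08 + 0.1253×225.05 + 0.1889×426.28 + 0.0644×679.06 = 560.5891 per 1000.
Difference = 644.5754 − 560.5891 = 83.9863.

83.99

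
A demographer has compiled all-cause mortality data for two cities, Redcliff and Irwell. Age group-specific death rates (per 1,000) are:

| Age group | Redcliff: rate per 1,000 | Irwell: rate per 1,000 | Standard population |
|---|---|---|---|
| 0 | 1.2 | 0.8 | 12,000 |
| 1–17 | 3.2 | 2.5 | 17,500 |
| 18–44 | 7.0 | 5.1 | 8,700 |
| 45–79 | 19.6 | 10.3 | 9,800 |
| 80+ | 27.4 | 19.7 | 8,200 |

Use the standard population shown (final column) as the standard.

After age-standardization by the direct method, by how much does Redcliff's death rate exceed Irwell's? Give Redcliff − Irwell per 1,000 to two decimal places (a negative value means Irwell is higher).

Standard total = 56,200; weights = 0.2135, 0.3114, 0.1548, 0.1744, 0.1459.
Redcliff: 0.2135×1.2 + 0.3114×3.2 + 0.1548×7.0 + 0.1744×19.6 + 0.1459×27.4 = 9.7520 per 1,000.
Irwell: 0.2135×0.8 + 0.3114×2.5 + 0.1548×5.1 + 0.1744×10.3 + 0.1459×19.7 = 6.4093 per 1,000.
Difference = 9.7520 − 6.4093 = 3.3427.

3.34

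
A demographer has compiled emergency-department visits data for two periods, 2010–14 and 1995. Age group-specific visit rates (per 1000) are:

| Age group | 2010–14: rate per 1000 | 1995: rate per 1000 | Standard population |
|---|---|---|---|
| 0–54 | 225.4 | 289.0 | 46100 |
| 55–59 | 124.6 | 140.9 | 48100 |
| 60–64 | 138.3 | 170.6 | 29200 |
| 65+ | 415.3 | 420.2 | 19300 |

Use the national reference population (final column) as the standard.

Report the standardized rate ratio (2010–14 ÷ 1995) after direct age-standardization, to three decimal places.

0.857

Standard total = 142700; weights = 0.3231, 0.3371, 0.2046, 0.1352.
2010–14: 0.3231×225.4 + 0.3371×124.6 + 0.2046×138.3 + 0.1352×415.3 = 199.2842 per 1000.
1995: 0.3231×289.0 + 0.3371×140.9 + 0.2046×170.6 + 0.1352×420.2 = 232.5968 per 1000.
Ratio = 199.2842 ÷ 232.5968 = 0.85678.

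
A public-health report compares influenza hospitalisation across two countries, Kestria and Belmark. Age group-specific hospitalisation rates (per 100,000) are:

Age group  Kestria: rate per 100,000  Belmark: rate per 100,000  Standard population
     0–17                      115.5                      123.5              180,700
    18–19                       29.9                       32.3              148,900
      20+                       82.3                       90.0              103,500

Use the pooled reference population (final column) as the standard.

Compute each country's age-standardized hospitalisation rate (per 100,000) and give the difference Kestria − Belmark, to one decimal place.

-6.0

Standard total = 433,100; weights = 0.4172, 0.3438, 0.2390.
Kestria: 0.4172×115.5 + 0.3438×29.9 + 0.2390×82.3 = 78.1367 per 100,000.
Belmark: 0.4172×123.5 + 0.3438×32.3 + 0.2390×90.0 = 84.1397 per 100,000.
Difference = 78.1367 − 84.1397 = -6.0030.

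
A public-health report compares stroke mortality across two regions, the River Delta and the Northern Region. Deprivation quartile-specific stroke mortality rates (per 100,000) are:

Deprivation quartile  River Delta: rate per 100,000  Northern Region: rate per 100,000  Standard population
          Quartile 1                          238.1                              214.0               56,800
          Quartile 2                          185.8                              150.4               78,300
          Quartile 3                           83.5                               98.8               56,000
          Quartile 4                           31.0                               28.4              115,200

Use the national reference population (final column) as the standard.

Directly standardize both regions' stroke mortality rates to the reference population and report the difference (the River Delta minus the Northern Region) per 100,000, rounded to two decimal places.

Standard total = 306,300; weights = 0.1854, 0.2556, 0.1828, 0.3761.
The River Delta: 0.1854×238.1 + 0.2556×185.8 + 0.1828×83.5 + 0.3761×31.0 = 118.5747 per 100,000.
The Northern Region: 0.1854×214.0 + 0.2556×150.4 + 0.1828×98.8 + 0.3761×28.4 = 106.8756 per 100,000.
Difference = 118.5747 − 106.8756 = 11.6991.

11.70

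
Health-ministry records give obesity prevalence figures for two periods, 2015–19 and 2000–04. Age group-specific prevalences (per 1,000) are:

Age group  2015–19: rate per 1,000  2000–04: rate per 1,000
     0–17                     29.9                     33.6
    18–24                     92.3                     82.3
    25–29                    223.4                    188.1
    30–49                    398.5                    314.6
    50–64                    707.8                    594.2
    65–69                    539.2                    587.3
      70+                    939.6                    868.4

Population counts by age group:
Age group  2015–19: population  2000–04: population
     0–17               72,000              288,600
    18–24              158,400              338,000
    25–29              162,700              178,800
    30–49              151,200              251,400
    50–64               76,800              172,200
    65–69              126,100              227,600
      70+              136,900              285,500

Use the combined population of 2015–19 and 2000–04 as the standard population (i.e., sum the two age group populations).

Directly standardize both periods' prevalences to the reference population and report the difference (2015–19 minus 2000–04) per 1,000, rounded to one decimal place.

Combined standard total = 2,626,200; weights = 0.1373, 0.1890, 0.1300, 0.1533, 0.0948, 0.1347, 0.1608.
2015–19: 0.1373×29.9 + 0.1890×92.3 + 0.1300×223.4 + 0.1533×398.5 + 0.0948×707.8 + 0.1347×539.2 + 0.1608×939.6 = 402.5478 per 1,000.
2000–04: 0.1373×33.6 + 0.1890×82.3 + 0.1300×188.1 + 0.1533×314.6 + 0.0948×594.2 + 0.1347×587.3 + 0.1608×868.4 = 367.9689 per 1,000.
Difference = 402.5478 − 367.9689 = 34.5789.

34.6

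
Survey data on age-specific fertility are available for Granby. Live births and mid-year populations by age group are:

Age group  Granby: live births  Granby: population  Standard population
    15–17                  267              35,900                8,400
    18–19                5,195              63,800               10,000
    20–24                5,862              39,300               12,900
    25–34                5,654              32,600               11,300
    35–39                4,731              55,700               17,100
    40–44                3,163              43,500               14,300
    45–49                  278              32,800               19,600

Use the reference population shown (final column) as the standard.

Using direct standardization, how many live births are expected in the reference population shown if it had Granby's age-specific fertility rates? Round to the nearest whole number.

7419

Age-specific rates per 1,000 for Granby: 7.437, 81.426, 149.160, 173.436, 84.937, 72.713, 8.476.
Expected live births = Σ (standard pop × age-specific rate ÷ 1,000)
= 8,400×7.437/1,000 + 10,000×81.426/1,000 + 12,900×149.160/1,000 + 11,300×173.436/1,000 + 17,100×84.937/1,000 + 14,300×72.713/1,000 + 19,600×8.476/1,000
= 62.47 + 814.26 + 1924.17 + 1959.82 + 1452.43 + 1039.79 + 166.12 = 7419.07.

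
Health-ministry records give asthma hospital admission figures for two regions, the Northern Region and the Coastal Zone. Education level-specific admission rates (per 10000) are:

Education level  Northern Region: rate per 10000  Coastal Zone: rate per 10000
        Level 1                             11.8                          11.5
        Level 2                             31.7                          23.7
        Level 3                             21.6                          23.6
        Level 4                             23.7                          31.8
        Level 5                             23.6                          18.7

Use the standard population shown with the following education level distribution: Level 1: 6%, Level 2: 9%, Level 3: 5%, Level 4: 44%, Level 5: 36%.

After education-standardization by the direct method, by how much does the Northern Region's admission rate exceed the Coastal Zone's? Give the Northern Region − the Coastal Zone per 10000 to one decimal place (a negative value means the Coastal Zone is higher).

Standard weights: 0.06, 0.09, 0.05, 0.44, 0.36.
The Northern Region: 0.0600×11.8 + 0.0900×31.7 + 0.0500×21.6 + 0.4400×23.7 + 0.3600×23.6 = 23.5650 per 10000.
The Coastal Zone: 0.0600×11.5 + 0.0900×23.7 + 0.0500×23.6 + 0.4400×31.8 + 0.3600×18.7 = 24.7270 per 10000.
Difference = 23.5650 − 24.7270 = -1.1620.

-1.2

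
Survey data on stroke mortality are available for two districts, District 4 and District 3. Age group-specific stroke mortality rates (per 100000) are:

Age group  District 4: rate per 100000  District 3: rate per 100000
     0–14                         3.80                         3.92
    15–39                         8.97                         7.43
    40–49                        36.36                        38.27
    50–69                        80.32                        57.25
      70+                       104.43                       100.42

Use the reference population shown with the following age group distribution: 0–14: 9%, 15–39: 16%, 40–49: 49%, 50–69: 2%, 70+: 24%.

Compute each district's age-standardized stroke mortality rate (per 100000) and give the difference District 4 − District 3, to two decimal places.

Standard weights: 0.09, 0.16, 0.49, 0.02, 0.24.
District 4: 0.0900×3.80 + 0.1600×8.97 + 0.4900×36.36 + 0.0200×80.32 + 0.2400×104.43 = 46.2632 per 100000.
District 3: 0.0900×3.92 + 0.1600×7.43 + 0.4900×38.27 + 0.0200×57.25 + 0.2400×100.42 = 45.5397 per 100000.
Difference = 46.2632 − 45.5397 = 0.7235.

0.72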